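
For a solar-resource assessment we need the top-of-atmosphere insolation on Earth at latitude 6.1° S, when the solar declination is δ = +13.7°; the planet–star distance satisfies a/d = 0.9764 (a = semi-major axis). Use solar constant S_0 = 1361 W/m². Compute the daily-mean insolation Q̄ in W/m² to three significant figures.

cos h₀ = −tan(-6.1°) tan(+13.700°) = 0.0261, h₀ = 1.5447 rad.
Bracket: h₀ sin ϕ sin δ + cos ϕ cos δ sin h₀ = 1.5447×-0.10626×0.23684 + 0.99434×0.97155×0.99966 = -0.038875 + 0.965723 = 0.926848.
Inverse-square distance factor (a/d)² = 0.9764² = 0.953357.
Q̄ = (S_0/π) × 0.953357 × [bracket] = (1361/π) × 0.953357 × 0.926848 = 382.8 W/m².

Q̄ ≈ 383 W/m²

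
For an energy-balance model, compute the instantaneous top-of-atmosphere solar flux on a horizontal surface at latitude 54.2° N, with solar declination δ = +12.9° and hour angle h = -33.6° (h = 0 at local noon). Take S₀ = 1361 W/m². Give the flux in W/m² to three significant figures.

893 W/m²

cos θ_z = sin φ sin δ + cos φ cos δ cos h = 0.181070 + 0.474927 = 0.655997.
Flux = S₀ · cos θ_z = 1361 × 0.655997 = 892.8 W/m².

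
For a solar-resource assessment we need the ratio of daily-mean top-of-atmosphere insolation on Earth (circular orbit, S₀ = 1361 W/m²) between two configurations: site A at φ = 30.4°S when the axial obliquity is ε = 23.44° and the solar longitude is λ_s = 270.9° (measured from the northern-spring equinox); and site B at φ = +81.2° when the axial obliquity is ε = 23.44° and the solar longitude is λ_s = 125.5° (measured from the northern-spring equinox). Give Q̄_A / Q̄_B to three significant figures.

Q̄_A / Q̄_B ≈ 1.13

— Configuration A (φ=-30.4°):
Solar declination: sin δ = sin ε · sin λ_s = sin 23.44° × sin 270.9° = -0.39774, so δ = -23.437°.
cos H₀ = −tan(-30.4°) tan(-23.437°) = -0.2543, H₀ = 1.8280 rad.
Bracket: H₀ sin φ sin δ + cos φ cos δ sin H₀ = 1.8280×-0.50603×-0.39774 + 0.86251×0.91750×0.96712 = 0.367919 + 0.765333 = 1.133252.
Q̄ = (S₀/π) × [bracket] = (1361/π) × 1.133252 = 490.95 W/m².
— Configuration B (φ=+81.2°):
Solar declination: sin δ = sin ε · sin λ_s = sin 23.44° × sin 125.5° = 0.32385, so δ = +18.896°.
cos H₀ = −tan(+81.2°) tan(+18.896°) = -2.2111 ≤ −1 ⇒ polar day, H₀ = π.
Bracket: H₀ sin φ sin δ + cos φ cos δ sin H₀ = 3.1416×0.98823×0.32385 + 0.15299×0.94611×0.00000 = 1.005432 + 0.000000 = 1.005432.
Q̄ = (S₀/π) × [bracket] = (1361/π) × 1.005432 = 435.57 W/m².
Ratio Q̄_A / Q̄_B = 490.95 / 435.57 = 1.127.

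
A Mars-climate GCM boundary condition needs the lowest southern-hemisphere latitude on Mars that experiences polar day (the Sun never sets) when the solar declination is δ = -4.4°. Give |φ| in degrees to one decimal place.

Polar day requires cos H₀ = −tan φ tan δ ≤ −1, i.e. tan φ tan δ ≥ 1.
The boundary is |tan φ| · |tan δ| = 1, so |φ| = 90° − |δ| = 90° − 4.4° = 85.6° in the southern hemisphere.

|φ| = 85.6°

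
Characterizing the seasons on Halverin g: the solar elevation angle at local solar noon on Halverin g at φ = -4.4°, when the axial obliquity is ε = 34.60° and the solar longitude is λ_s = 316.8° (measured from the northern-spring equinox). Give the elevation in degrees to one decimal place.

Solar declination: sin δ = sin ε · sin λ_s = sin 34.60° × sin 316.8° = -0.38872, so δ = -22.875°.
At local noon the hour angle is zero, so the zenith angle equals |φ − δ| = |-4.4° − (-22.875°)| = 18.475°.
Elevation = 90° − 18.475° = 71.5°.

71.5°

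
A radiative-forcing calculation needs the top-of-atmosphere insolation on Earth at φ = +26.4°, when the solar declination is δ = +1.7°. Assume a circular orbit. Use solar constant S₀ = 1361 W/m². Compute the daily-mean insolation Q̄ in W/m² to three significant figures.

Q̄ ≈ 397 W/m²

cos H₀ = −tan(+26.4°) tan(+1.700°) = -0.0147, H₀ = 1.5855 rad.
Bracket: H₀ sin φ sin δ + cos φ cos δ sin H₀ = 1.5855×0.44464×0.02967 + 0.89571×0.99956×0.99989 = 0.020917 + 0.895217 = 0.916134.
Q̄ = (S₀/π) × [bracket] = (1361/π) × 0.916134 = 396.9 W/m².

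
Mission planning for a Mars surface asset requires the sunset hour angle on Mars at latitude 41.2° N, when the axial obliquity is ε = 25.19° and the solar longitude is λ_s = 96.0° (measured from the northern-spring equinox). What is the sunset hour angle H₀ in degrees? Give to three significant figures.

H₀ = 114°

Solar declination: sin δ = sin ε · sin λ_s = sin 25.19° × sin 96.0° = 0.42329, so δ = +25.042°.
cos H₀ = −tan φ · tan δ = −tan(+41.2°) × tan(+25.042°) = -0.4090, so H₀ = 1.9922 rad = 114.14°.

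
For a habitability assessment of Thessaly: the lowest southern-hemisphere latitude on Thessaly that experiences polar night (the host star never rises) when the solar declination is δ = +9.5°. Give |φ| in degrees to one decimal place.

|φ| = 80.5°

Polar night requires cos H₀ = −tan φ tan δ ≥ 1, i.e. tan φ tan δ ≤ −1.
The boundary is |tan φ| · |tan δ| = 1, so |φ| = 90° − |δ| = 90° − 9.5° = 80.5° in the southern hemisphere.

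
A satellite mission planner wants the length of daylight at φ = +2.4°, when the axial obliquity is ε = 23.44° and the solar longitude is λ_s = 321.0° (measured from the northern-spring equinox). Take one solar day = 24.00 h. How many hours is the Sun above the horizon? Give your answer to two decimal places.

11.92 h

Solar declination: sin δ = sin ε · sin λ_s = sin 23.44° × sin 321.0° = -0.25034, so δ = -14.497°.
cos H₀ = −tan φ · tan δ = −tan(+2.4°) × tan(-14.497°) = 0.0108, so H₀ = 1.5600 rad = 89.38°.
Daylight = 2H₀/(2π) × 24.00 h = (1.5600/π) × 24.00 = 11.92 h.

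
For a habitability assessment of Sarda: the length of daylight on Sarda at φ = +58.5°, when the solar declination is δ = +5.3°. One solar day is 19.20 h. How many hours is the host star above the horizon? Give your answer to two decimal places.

cos H₀ = −tan φ · tan δ = −tan(+58.5°) × tan(+5.300°) = -0.1514, so H₀ = 1.7228 rad = 98.71°.
Daylight = 2H₀/(2π) × 19.20 h = (1.7228/π) × 19.20 = 10.53 h.

10.53 h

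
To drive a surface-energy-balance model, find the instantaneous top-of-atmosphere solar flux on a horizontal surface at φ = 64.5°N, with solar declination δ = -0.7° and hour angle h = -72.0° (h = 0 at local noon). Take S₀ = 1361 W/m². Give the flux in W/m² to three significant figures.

166 W/m²

cos θ_z = sin φ sin δ + cos φ cos δ cos h = -0.011027 + 0.133025 = 0.121998.
Flux = S₀ · cos θ_z = 1361 × 0.121998 = 166.0 W/m².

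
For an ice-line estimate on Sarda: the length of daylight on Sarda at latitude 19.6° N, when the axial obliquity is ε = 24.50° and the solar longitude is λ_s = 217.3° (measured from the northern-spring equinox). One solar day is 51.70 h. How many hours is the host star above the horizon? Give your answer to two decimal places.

24.33 h

Solar declination: sin δ = sin ε · sin λ_s = sin 24.50° × sin 217.3° = -0.25130, so δ = -14.554°.
cos H₀ = −tan φ · tan δ = −tan(+19.6°) × tan(-14.554°) = 0.0925, so H₀ = 1.4782 rad = 84.70°.
Daylight = 2H₀/(2π) × 51.70 h = (1.4782/π) × 51.70 = 24.33 h.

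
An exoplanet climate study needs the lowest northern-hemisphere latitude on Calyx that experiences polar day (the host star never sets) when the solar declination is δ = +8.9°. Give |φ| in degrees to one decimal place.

Polar day requires cos H₀ = −tan φ tan δ ≤ −1, i.e. tan φ tan δ ≥ 1.
The boundary is |tan φ| · |tan δ| = 1, so |φ| = 90° − |δ| = 90° − 8.9° = 81.1° in the northern hemisphere.

|φ| = 81.1°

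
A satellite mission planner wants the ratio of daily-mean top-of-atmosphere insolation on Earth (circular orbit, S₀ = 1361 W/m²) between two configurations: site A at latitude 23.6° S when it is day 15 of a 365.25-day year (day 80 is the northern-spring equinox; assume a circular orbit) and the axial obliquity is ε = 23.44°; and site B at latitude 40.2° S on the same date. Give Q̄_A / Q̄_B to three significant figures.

— Configuration A (φ=-23.6°):
Solar longitude: λ_s = 360° × (15 − 80)/365.25 = -64.066°, i.e. -64.066° + 360° = 295.934°.
sin δ = sin 23.44° × sin 295.934° = -0.35773, so δ = -20.961°.
cos H₀ = −tan(-23.6°) tan(-20.961°) = -0.1674, H₀ = 1.7390 rad.
Bracket: H₀ sin φ sin δ + cos φ cos δ sin H₀ = 1.7390×-0.40035×-0.35773 + 0.91636×0.93383×0.98590 = 0.249055 + 0.843659 = 1.092714.
Q̄ = (S₀/π) × [bracket] = (1361/π) × 1.092714 = 473.39 W/m².
— Configuration B (φ=-40.2°):
cos H₀ = −tan(-40.2°) tan(-20.961°) = -0.3237, H₀ = 1.9005 rad.
Bracket: H₀ sin φ sin δ + cos φ cos δ sin H₀ = 1.9005×-0.64546×-0.35773 + 0.76380×0.93383×0.94615 = 0.438826 + 0.674850 = 1.113676.
Q̄ = (S₀/π) × [bracket] = (1361/π) × 1.113676 = 482.47 W/m².
Ratio Q̄_A / Q̄_B = 473.39 / 482.47 = 0.9812.

Q̄_A / Q̄_B ≈ 0.981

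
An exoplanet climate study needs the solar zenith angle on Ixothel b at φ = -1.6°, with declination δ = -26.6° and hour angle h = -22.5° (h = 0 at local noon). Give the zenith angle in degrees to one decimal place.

cos θ_z = sin φ sin δ + cos φ cos δ cos h = 0.012502 + 0.825769 = 0.838271.
θ_z = arccos(0.838271) = 33.0°.

θ_z = 33.0°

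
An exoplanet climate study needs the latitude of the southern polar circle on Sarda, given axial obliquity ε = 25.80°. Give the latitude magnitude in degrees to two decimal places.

64.20°

The polar circle is the lowest latitude that experiences at least one full rotation of continuous darkness at the northern-summer solstice; it lies at |ϕ| = 90° − ε = 90° − 25.80° = 64.20°.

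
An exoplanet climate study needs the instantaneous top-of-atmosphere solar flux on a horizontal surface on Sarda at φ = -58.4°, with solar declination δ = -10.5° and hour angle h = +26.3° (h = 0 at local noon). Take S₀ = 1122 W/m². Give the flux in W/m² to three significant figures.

cos θ_z = sin φ sin δ + cos φ cos δ cos h = 0.155215 + 0.461880 = 0.617095.
Flux = S₀ · cos θ_z = 1122 × 0.617095 = 692.4 W/m².

692 W/m²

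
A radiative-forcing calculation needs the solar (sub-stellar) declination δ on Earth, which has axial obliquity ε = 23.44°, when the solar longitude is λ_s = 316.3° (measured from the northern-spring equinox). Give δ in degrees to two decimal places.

sin δ = sin ε · sin λ_s = sin 23.44° × sin 316.3° = -0.274825.
δ = arcsin(-0.274825) = -15.95°.

δ = -15.95°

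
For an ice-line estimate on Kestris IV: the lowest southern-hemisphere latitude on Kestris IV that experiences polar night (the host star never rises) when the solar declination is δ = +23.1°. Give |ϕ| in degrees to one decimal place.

Polar night requires cos h₀ = −tan ϕ tan δ ≥ 1, i.e. tan ϕ tan δ ≤ −1.
The boundary is |tan ϕ| · |tan δ| = 1, so |ϕ| = 90° − |δ| = 90° − 23.1° = 66.9° in the southern hemisphere.

|ϕ| = 66.9°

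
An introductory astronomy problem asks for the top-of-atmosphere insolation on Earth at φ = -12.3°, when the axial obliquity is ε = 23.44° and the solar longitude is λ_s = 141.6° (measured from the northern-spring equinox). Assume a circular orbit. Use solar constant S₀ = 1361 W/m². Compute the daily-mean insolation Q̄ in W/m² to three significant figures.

Solar declination: sin δ = sin ε · sin λ_s = sin 23.44° × sin 141.6° = 0.24709, so δ = +14.305°.
cos H₀ = −tan(-12.3°) tan(+14.305°) = 0.0556, H₀ = 1.5152 rad.
Bracket: H₀ sin φ sin δ + cos φ cos δ sin H₀ = 1.5152×-0.21303×0.24709 + 0.97705×0.96899×0.99845 = -0.079756 + 0.945284 = 0.865528.
Q̄ = (S₀/π) × [bracket] = (1361/π) × 0.865528 = 375.0 W/m².

Q̄ ≈ 375 W/m²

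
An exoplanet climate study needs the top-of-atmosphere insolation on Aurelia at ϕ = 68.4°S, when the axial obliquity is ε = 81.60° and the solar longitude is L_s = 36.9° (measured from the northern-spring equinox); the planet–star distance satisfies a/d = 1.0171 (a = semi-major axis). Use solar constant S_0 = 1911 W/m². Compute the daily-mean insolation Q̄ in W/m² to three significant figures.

Q̄ ≈ 0.00 W/m²

Solar declination: sin δ = sin ε · sin L_s = sin 81.60° × sin 36.9° = 0.59398, so δ = +36.440°.
cos h₀ = −tan(-68.4°) tan(+36.440°) = 1.8648 ≥ 1 ⇒ polar night, h₀ = 0 and Q̄ = 0.
Inverse-square distance factor (a/d)² = 1.0171² = 1.034492.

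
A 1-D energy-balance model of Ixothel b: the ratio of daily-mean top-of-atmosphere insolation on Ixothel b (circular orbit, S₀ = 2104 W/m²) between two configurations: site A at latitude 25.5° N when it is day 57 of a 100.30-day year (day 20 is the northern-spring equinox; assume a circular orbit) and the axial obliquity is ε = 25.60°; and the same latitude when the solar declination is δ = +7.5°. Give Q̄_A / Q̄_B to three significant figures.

Q̄_A / Q̄_B ≈ 1.10

— Configuration A (φ=+25.5°):
Solar longitude: λ_s = 360° × (57 − 20)/100.30 = 132.802°.
sin δ = sin 25.60° × sin 132.802° = 0.31703, so δ = +18.483°.
cos H₀ = −tan(+25.5°) tan(+18.483°) = -0.1594, H₀ = 1.7309 rad.
Bracket: H₀ sin φ sin δ + cos φ cos δ sin H₀ = 1.7309×0.43051×0.31703 + 0.90259×0.94842×0.98721 = 0.236241 + 0.845086 = 1.081327.
Q̄ = (S₀/π) × [bracket] = (2104/π) × 1.081327 = 724.19 W/m².
— Configuration B (φ=+25.5°):
cos H₀ = −tan(+25.5°) tan(+7.500°) = -0.0628, H₀ = 1.6336 rad.
Bracket: H₀ sin φ sin δ + cos φ cos δ sin H₀ = 1.6336×0.43051×0.13053 + 0.90259×0.99144×0.99803 = 0.091799 + 0.893101 = 0.984900.
Q̄ = (S₀/π) × [bracket] = (2104/π) × 0.984900 = 659.61 W/m².
Ratio Q̄_A / Q̄_B = 724.19 / 659.61 = 1.098.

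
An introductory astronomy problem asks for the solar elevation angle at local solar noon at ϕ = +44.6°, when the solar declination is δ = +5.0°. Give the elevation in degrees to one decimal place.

At local noon the hour angle is zero, so the zenith angle equals |ϕ − δ| = |+44.6° − (+5.000°)| = 39.600°.
Elevation = 90° − 39.600° = 50.4°.

50.4°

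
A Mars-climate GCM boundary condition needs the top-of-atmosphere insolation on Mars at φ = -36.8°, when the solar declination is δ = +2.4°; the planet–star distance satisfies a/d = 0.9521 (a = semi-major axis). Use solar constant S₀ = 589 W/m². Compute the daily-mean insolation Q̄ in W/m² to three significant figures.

Q̄ ≈ 129 W/m²

cos H₀ = −tan(-36.8°) tan(+2.400°) = 0.0314, H₀ = 1.5394 rad.
Bracket: H₀ sin φ sin δ + cos φ cos δ sin H₀ = 1.5394×-0.59902×0.04188 + 0.80073×0.99912×0.99951 = -0.038619 + 0.799633 = 0.761014.
Inverse-square distance factor (a/d)² = 0.9521² = 0.906494.
Q̄ = (S₀/π) × 0.906494 × [bracket] = (589/π) × 0.906494 × 0.761014 = 129.3 W/m².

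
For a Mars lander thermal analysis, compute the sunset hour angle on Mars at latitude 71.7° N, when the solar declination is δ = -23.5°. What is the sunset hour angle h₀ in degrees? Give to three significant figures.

cos h₀ = −tan ϕ · tan δ = 1.3148 ≥ 1, so the Sun never rises (polar night) and h₀ = 0.

h₀ = 0.00°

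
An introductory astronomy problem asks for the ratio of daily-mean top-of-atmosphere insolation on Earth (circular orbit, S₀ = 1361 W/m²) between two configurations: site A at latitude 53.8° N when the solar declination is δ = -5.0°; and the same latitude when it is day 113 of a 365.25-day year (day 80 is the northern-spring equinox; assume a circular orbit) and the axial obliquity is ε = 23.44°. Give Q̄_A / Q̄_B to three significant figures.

— Configuration A (φ=+53.8°):
cos H₀ = −tan(+53.8°) tan(-5.000°) = 0.1195, H₀ = 1.4510 rad.
Bracket: H₀ sin φ sin δ + cos φ cos δ sin H₀ = 1.4510×0.80696×-0.08716 + 0.59061×0.99619×0.99283 = -0.102056 + 0.584141 = 0.482085.
Q̄ = (S₀/π) × [bracket] = (1361/π) × 0.482085 = 208.85 W/m².
— Configuration B (φ=+53.8°):
Solar longitude: λ_s = 360° × (113 − 80)/365.25 = 32.526°.
sin δ = sin 23.44° × sin 32.526° = 0.21388, so δ = +12.350°.
cos H₀ = −tan(+53.8°) tan(+12.350°) = -0.2992, H₀ = 1.8746 rad.
Bracket: H₀ sin φ sin δ + cos φ cos δ sin H₀ = 1.8746×0.80696×0.21388 + 0.59061×0.97686×0.95420 = 0.323542 + 0.550519 = 0.874061.
Q̄ = (S₀/π) × [bracket] = (1361/π) × 0.874061 = 378.66 W/m².
Ratio Q̄_A / Q̄_B = 208.85 / 378.66 = 0.5516.

Q̄_A / Q̄_B ≈ 0.552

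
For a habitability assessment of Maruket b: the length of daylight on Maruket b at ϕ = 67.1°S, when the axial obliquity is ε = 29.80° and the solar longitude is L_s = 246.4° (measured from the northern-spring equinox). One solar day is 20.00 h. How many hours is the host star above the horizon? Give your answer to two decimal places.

Solar declination: sin δ = sin ε · sin L_s = sin 29.80° × sin 246.4° = -0.45541, so δ = -27.091°.
Sunrise equation: cos h₀ = −tan ϕ · tan δ = -1.2110 ≤ −1, so the host star never sets (polar day) and h₀ = π.
Daylight = 2h₀/(2π) × 20.00 h = (3.1416/π) × 20.00 = 20.00 h.

20.00 h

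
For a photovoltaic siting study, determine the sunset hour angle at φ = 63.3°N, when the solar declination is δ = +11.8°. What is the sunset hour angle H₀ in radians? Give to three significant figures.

H₀ = 2.00 rad

cos H₀ = −tan φ · tan δ = −tan(+63.3°) × tan(+11.800°) = -0.4154, so H₀ = 1.9991 rad = 114.54°.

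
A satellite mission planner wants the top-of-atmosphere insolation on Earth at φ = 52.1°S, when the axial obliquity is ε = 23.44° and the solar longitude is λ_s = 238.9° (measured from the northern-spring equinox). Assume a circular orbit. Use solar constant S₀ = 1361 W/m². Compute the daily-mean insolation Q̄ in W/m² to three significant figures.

Q̄ ≈ 461 W/m²

Solar declination: sin δ = sin ε · sin λ_s = sin 23.44° × sin 238.9° = -0.34061, so δ = -19.914°.
cos H₀ = −tan(-52.1°) tan(-19.914°) = -0.4654, H₀ = 2.0548 rad.
Bracket: H₀ sin φ sin δ + cos φ cos δ sin H₀ = 2.0548×-0.78908×-0.34061 + 0.61429×0.94020×0.88512 = 0.552266 + 0.511206 = 1.063472.
Q̄ = (S₀/π) × [bracket] = (1361/π) × 1.063472 = 460.7 W/m².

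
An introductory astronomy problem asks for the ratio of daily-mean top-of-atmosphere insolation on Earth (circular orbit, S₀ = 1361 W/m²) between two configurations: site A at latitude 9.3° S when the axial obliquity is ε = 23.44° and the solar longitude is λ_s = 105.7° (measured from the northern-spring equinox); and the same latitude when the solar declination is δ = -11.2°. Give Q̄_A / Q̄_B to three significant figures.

Q̄_A / Q̄_B ≈ 0.802

— Configuration A (φ=-9.3°):
Solar declination: sin δ = sin ε · sin λ_s = sin 23.44° × sin 105.7° = 0.38295, so δ = +22.516°.
cos H₀ = −tan(-9.3°) tan(+22.516°) = 0.0679, H₀ = 1.5029 rad.
Bracket: H₀ sin φ sin δ + cos φ cos δ sin H₀ = 1.5029×-0.16160×0.38295 + 0.98686×0.92377×0.99769 = -0.093007 + 0.909526 = 0.816519.
Q̄ = (S₀/π) × [bracket] = (1361/π) × 0.816519 = 353.73 W/m².
— Configuration B (φ=-9.3°):
cos H₀ = −tan(-9.3°) tan(-11.200°) = -0.0324, H₀ = 1.6032 rad.
Bracket: H₀ sin φ sin δ + cos φ cos δ sin H₀ = 1.6032×-0.16160×-0.19423 + 0.98686×0.98096×0.99947 = 0.050321 + 0.967557 = 1.017878.
Q̄ = (S₀/π) × [bracket] = (1361/π) × 1.017878 = 440.96 W/m².
Ratio Q̄_A / Q̄_B = 353.73 / 440.96 = 0.8022.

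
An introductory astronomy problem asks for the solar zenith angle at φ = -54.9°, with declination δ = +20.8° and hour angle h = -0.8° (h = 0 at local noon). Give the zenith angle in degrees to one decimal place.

cos θ_z = sin φ sin δ + cos φ cos δ cos h = -0.290531 + 0.537477 = 0.246946.
θ_z = arccos(0.246946) = 75.7°.

θ_z = 75.7°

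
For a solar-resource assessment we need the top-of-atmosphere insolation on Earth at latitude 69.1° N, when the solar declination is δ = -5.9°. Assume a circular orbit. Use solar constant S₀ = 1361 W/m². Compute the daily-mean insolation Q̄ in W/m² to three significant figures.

Q̄ ≈ 94.0 W/m²

cos H₀ = −tan(+69.1°) tan(-5.900°) = 0.2706, H₀ = 1.2968 rad.
Bracket: H₀ sin φ sin δ + cos φ cos δ sin H₀ = 1.2968×0.93420×-0.10279 + 0.35674×0.99470×0.96269 = -0.124527 + 0.341610 = 0.217083.
Q̄ = (S₀/π) × [bracket] = (1361/π) × 0.217083 = 94.04 W/m².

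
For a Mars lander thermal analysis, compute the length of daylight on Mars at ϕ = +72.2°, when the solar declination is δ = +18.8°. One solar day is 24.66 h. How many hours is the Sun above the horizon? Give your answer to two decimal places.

24.66 h

Sunrise equation: cos h₀ = −tan ϕ · tan δ = -1.0603 ≤ −1, so the Sun never sets (polar day) and h₀ = π.
Daylight = 2h₀/(2π) × 24.66 h = (3.1416/π) × 24.66 = 24.66 h.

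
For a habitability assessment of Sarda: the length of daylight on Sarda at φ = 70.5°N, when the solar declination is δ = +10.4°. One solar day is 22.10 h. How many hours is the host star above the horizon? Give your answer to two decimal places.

cos H₀ = −tan φ · tan δ = −tan(+70.5°) × tan(+10.400°) = -0.5183, so H₀ = 2.1156 rad = 121.22°.
Daylight = 2H₀/(2π) × 22.10 h = (2.1156/π) × 22.10 = 14.88 h.

14.88 h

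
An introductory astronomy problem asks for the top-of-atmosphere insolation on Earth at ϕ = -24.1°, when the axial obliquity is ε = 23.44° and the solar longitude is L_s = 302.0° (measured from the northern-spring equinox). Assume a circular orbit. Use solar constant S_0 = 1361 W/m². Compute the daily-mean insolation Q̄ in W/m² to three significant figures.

Solar declination: sin δ = sin ε · sin L_s = sin 23.44° × sin 302.0° = -0.33734, so δ = -19.715°.
cos h₀ = −tan(-24.1°) tan(-19.715°) = -0.1603, h₀ = 1.7318 rad.
Bracket: h₀ sin ϕ sin δ + cos ϕ cos δ sin h₀ = 1.7318×-0.40833×-0.33734 + 0.91283×0.94138×0.98707 = 0.238549 + 0.848209 = 1.086758.
Q̄ = (S_0/π) × [bracket] = (1361/π) × 1.086758 = 470.8 W/m².

Q̄ ≈ 471 W/m²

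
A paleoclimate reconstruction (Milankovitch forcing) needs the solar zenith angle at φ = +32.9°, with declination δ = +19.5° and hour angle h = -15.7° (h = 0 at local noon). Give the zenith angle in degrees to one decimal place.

θ_z = 19.4°

cos θ_z = sin φ sin δ + cos φ cos δ cos h = 0.181315 + 0.761933 = 0.943248.
θ_z = arccos(0.943248) = 19.4°.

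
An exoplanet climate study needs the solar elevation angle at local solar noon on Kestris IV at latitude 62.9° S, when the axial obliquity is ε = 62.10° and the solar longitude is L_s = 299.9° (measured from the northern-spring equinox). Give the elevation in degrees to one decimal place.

77.1°

Solar declination: sin δ = sin ε · sin L_s = sin 62.10° × sin 299.9° = -0.76613, so δ = -50.008°.
At local noon the hour angle is zero, so the zenith angle equals |ϕ − δ| = |-62.9° − (-50.008°)| = 12.892°.
Elevation = 90° − 12.892° = 77.1°.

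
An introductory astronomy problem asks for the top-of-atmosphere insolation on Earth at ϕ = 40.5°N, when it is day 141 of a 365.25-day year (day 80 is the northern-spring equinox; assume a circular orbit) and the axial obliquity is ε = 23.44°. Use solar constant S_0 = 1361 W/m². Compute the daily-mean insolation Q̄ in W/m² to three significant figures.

Solar longitude: L_s = 360° × (141 − 80)/365.25 = 60.123°.
sin δ = sin 23.44° × sin 60.123° = 0.34492, so δ = +20.177°.
cos h₀ = −tan(+40.5°) tan(+20.177°) = -0.3139, h₀ = 1.8900 rad.
Bracket: h₀ sin ϕ sin δ + cos ϕ cos δ sin h₀ = 1.8900×0.64945×0.34492 + 0.76041×0.93863×0.94947 = 0.423376 + 0.677678 = 1.101054.
Q̄ = (S_0/π) × [bracket] = (1361/π) × 1.101054 = 477.0 W/m².

Q̄ ≈ 477 W/m²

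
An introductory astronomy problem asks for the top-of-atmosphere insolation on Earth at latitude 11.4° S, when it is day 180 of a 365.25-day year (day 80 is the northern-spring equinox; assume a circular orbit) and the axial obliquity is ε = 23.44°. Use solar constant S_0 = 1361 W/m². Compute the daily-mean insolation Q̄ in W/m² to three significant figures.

Q̄ ≈ 339 W/m²

Solar longitude: L_s = 360° × (180 − 80)/365.25 = 98.563°.
sin δ = sin 23.44° × sin 98.563° = 0.39335, so δ = +23.163°.
cos h₀ = −tan(-11.4°) tan(+23.163°) = 0.0863, h₀ = 1.4844 rad.
Bracket: h₀ sin ϕ sin δ + cos ϕ cos δ sin h₀ = 1.4844×-0.19766×0.39335 + 0.98027×0.91939×0.99627 = -0.115411 + 0.897889 = 0.782478.
Q̄ = (S_0/π) × [bracket] = (1361/π) × 0.782478 = 339.0 W/m².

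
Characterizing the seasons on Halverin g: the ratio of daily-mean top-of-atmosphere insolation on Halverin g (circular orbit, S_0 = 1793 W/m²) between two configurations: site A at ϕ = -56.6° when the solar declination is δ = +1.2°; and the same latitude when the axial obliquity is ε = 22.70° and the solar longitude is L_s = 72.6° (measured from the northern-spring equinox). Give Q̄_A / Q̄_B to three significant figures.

— Configuration A (ϕ=-56.6°):
cos h₀ = −tan(-56.6°) tan(+1.200°) = 0.0318, h₀ = 1.5390 rad.
Bracket: h₀ sin ϕ sin δ + cos ϕ cos δ sin h₀ = 1.5390×-0.83485×0.02094 + 0.55048×0.99978×0.99950 = -0.026904 + 0.550084 = 0.523180.
Q̄ = (S_0/π) × [bracket] = (1793/π) × 0.523180 = 298.59 W/m².
— Configuration B (ϕ=-56.6°):
Solar declination: sin δ = sin ε · sin L_s = sin 22.70° × sin 72.6° = 0.36825, so δ = +21.608°.
cos h₀ = −tan(-56.6°) tan(+21.608°) = 0.6007, h₀ = 0.9264 rad.
Bracket: h₀ sin ϕ sin δ + cos ϕ cos δ sin h₀ = 0.9264×-0.83485×0.36825 + 0.55048×0.92973×0.79948 = -0.284806 + 0.409172 = 0.124366.
Q̄ = (S_0/π) × [bracket] = (1793/π) × 0.124366 = 70.979 W/m².
Ratio Q̄_A / Q̄_B = 298.59 / 70.979 = 4.207.

Q̄_A / Q̄_B ≈ 4.21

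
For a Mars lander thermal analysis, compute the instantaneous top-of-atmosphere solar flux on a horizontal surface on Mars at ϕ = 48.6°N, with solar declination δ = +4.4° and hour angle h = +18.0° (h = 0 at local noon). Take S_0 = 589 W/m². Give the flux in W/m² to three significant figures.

cos θ_z = sin ϕ sin δ + cos ϕ cos δ cos h = 0.057548 + 0.627091 = 0.684639.
Flux = S_0 · cos θ_z = 589 × 0.684639 = 403.3 W/m².

403 W/m²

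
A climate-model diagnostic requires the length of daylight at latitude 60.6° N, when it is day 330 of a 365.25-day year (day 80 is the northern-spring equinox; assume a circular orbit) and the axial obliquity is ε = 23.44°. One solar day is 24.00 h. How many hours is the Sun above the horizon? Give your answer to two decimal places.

6.13 h

Solar longitude: L_s = 360° × (330 − 80)/365.25 = 246.407°.
sin δ = sin 23.44° × sin 246.407° = -0.36454, so δ = -21.379°.
cos h₀ = −tan ϕ · tan δ = −tan(+60.6°) × tan(-21.379°) = 0.6948, so h₀ = 0.8027 rad = 45.99°.
Daylight = 2h₀/(2π) × 24.00 h = (0.8027/π) × 24.00 = 6.13 h.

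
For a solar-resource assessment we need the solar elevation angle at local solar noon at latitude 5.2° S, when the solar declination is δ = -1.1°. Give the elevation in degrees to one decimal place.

85.9°

At local noon the hour angle is zero, so the zenith angle equals |φ − δ| = |-5.2° − (-1.100°)| = 4.100°.
Elevation = 90° − 4.100° = 85.9°.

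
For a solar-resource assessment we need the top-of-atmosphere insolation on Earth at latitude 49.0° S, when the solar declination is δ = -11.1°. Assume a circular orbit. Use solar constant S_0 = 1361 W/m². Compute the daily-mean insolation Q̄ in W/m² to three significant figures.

Q̄ ≈ 385 W/m²

cos h₀ = −tan(-49.0°) tan(-11.100°) = -0.2257, h₀ = 1.7985 rad.
Bracket: h₀ sin ϕ sin δ + cos ϕ cos δ sin h₀ = 1.7985×-0.75471×-0.19252 + 0.65606×0.98129×0.97420 = 0.261316 + 0.627175 = 0.888491.
Q̄ = (S_0/π) × [bracket] = (1361/π) × 0.888491 = 384.9 W/m².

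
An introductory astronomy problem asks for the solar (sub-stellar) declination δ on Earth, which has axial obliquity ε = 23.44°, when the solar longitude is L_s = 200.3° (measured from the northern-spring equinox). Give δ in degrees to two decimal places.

δ = -7.93°

sin δ = sin ε · sin L_s = sin 23.44° × sin 200.3° = -0.138007.
δ = arcsin(-0.138007) = -7.93°.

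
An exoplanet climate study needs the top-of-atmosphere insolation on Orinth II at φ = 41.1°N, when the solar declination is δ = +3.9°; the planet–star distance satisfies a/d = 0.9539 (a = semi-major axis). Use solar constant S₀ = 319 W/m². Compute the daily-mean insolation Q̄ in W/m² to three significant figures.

cos H₀ = −tan(+41.1°) tan(+3.900°) = -0.0595, H₀ = 1.6303 rad.
Bracket: H₀ sin φ sin δ + cos φ cos δ sin H₀ = 1.6303×0.65738×0.06802 + 0.75356×0.99768×0.99823 = 0.072899 + 0.750481 = 0.823380.
Inverse-square distance factor (a/d)² = 0.9539² = 0.909925.
Q̄ = (S₀/π) × 0.909925 × [bracket] = (319/π) × 0.909925 × 0.823380 = 76.08 W/m².

Q̄ ≈ 76.1 W/m²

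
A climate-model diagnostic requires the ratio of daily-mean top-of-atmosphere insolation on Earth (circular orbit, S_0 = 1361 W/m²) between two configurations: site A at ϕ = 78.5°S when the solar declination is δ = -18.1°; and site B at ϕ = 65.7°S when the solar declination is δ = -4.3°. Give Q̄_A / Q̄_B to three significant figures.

— Configuration A (ϕ=-78.5°):
cos h₀ = −tan(-78.5°) tan(-18.100°) = -1.6065 ≤ −1 ⇒ polar day, h₀ = π.
Bracket: h₀ sin ϕ sin δ + cos ϕ cos δ sin h₀ = 3.1416×-0.97992×-0.31068 + 0.19937×0.95052×0.00000 = 0.956434 + 0.000000 = 0.956434.
Q̄ = (S_0/π) × [bracket] = (1361/π) × 0.956434 = 414.35 W/m².
— Configuration B (ϕ=-65.7°):
cos h₀ = −tan(-65.7°) tan(-4.300°) = -0.1665, h₀ = 1.7381 rad.
Bracket: h₀ sin ϕ sin δ + cos ϕ cos δ sin h₀ = 1.7381×-0.91140×-0.07498 + 0.41151×0.99719×0.98604 = 0.118776 + 0.404625 = 0.523401.
Q̄ = (S_0/π) × [bracket] = (1361/π) × 0.523401 = 226.75 W/m².
Ratio Q̄_A / Q̄_B = 414.35 / 226.75 = 1.827.

Q̄_A / Q̄_B ≈ 1.83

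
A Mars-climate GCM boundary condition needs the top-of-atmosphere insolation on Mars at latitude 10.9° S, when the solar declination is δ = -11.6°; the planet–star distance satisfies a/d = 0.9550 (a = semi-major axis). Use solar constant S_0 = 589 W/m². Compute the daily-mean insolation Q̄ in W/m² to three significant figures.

Q̄ ≈ 175 W/m²

cos h₀ = −tan(-10.9°) tan(-11.600°) = -0.0395, h₀ = 1.6103 rad.
Bracket: h₀ sin ϕ sin δ + cos ϕ cos δ sin h₀ = 1.6103×-0.18910×-0.20108 + 0.98196×0.97958×0.99922 = 0.061230 + 0.961158 = 1.022388.
Inverse-square distance factor (a/d)² = 0.9550² = 0.912025.
Q̄ = (S_0/π) × 0.912025 × [bracket] = (589/π) × 0.912025 × 1.022388 = 174.8 W/m².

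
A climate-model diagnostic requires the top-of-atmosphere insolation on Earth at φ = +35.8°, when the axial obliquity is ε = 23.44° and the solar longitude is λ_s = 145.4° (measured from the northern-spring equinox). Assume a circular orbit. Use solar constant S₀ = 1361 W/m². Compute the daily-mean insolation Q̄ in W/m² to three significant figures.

Solar declination: sin δ = sin ε · sin λ_s = sin 23.44° × sin 145.4° = 0.22588, so δ = +13.055°.
cos H₀ = −tan(+35.8°) tan(+13.055°) = -0.1672, H₀ = 1.7388 rad.
Bracket: H₀ sin φ sin δ + cos φ cos δ sin H₀ = 1.7388×0.58496×0.22588 + 0.81106×0.97415×0.98592 = 0.229749 + 0.778970 = 1.008719.
Q̄ = (S₀/π) × [bracket] = (1361/π) × 1.008719 = 437.0 W/m².

Q̄ ≈ 437 W/m²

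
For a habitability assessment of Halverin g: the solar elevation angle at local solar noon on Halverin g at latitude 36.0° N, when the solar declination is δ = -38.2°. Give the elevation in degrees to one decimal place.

15.8°

At local noon the hour angle is zero, so the zenith angle equals |φ − δ| = |+36.0° − (-38.200°)| = 74.200°.
Elevation = 90° − 74.200° = 15.8°.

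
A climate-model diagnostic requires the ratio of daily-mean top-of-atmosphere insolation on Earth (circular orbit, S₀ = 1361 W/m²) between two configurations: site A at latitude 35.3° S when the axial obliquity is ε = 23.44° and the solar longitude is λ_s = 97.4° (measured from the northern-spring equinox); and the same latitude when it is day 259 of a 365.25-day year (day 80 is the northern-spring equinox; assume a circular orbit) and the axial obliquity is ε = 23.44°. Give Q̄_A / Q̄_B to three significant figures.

— Configuration A (φ=-35.3°):
Solar declination: sin δ = sin ε · sin λ_s = sin 23.44° × sin 97.4° = 0.39448, so δ = +23.233°.
cos H₀ = −tan(-35.3°) tan(+23.233°) = 0.3040, H₀ = 1.2620 rad.
Bracket: H₀ sin φ sin δ + cos φ cos δ sin H₀ = 1.2620×-0.57786×0.39448 + 0.81614×0.91891×0.95269 = -0.287678 + 0.714479 = 0.426801.
Q̄ = (S₀/π) × [bracket] = (1361/π) × 0.426801 = 184.90 W/m².
— Configuration B (φ=-35.3°):
Solar longitude: λ_s = 360° × (259 − 80)/365.25 = 176.427°.
sin δ = sin 23.44° × sin 176.427° = 0.02479, so δ = +1.420°.
cos H₀ = −tan(-35.3°) tan(+1.420°) = 0.0176, H₀ = 1.5532 rad.
Bracket: H₀ sin φ sin δ + cos φ cos δ sin H₀ = 1.5532×-0.57786×0.02479 + 0.81614×0.99969×0.99985 = -0.022250 + 0.815765 = 0.793515.
Q̄ = (S₀/π) × [bracket] = (1361/π) × 0.793515 = 343.77 W/m².
Ratio Q̄_A / Q̄_B = 184.90 / 343.77 = 0.5379.

Q̄_A / Q̄_B ≈ 0.538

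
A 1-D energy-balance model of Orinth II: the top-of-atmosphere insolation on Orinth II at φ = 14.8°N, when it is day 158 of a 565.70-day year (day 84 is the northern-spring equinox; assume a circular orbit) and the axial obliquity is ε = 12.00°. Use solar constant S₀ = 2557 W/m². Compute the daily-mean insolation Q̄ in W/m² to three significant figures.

Q̄ ≈ 828 W/m²

Solar longitude: λ_s = 360° × (158 − 84)/565.70 = 47.092°.
sin δ = sin 12.00° × sin 47.092° = 0.15228, so δ = +8.759°.
cos H₀ = −tan(+14.8°) tan(+8.759°) = -0.0407, H₀ = 1.6115 rad.
Bracket: H₀ sin φ sin δ + cos φ cos δ sin H₀ = 1.6115×0.25545×0.15228 + 0.96682×0.98834×0.99917 = 0.062687 + 0.954754 = 1.017441.
Q̄ = (S₀/π) × [bracket] = (2557/π) × 1.017441 = 828.1 W/m².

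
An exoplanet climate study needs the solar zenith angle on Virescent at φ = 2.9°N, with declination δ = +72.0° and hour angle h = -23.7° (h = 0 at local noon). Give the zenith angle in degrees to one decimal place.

θ_z = 70.7°

cos θ_z = sin φ sin δ + cos φ cos δ cos h = 0.048117 + 0.282593 = 0.330710.
θ_z = arccos(0.330710) = 70.7°.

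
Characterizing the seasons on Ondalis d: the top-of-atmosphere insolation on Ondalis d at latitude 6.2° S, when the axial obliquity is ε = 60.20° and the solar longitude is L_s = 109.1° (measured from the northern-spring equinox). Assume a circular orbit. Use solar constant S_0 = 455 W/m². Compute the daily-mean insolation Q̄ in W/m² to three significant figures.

Q̄ ≈ 63.3 W/m²

Solar declination: sin δ = sin ε · sin L_s = sin 60.20° × sin 109.1° = 0.81999, so δ = +55.084°.
cos h₀ = −tan(-6.2°) tan(+55.084°) = 0.1556, h₀ = 1.4145 rad.
Bracket: h₀ sin ϕ sin δ + cos ϕ cos δ sin h₀ = 1.4145×-0.10800×0.81999 + 0.99415×0.57237×0.98781 = -0.125267 + 0.562085 = 0.436818.
Q̄ = (S_0/π) × [bracket] = (455/π) × 0.436818 = 63.26 W/m².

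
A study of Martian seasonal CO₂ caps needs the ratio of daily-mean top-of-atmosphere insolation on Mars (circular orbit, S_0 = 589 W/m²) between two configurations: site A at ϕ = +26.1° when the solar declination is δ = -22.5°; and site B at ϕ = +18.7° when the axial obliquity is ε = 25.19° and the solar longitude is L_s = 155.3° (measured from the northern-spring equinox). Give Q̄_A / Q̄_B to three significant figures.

Q̄_A / Q̄_B ≈ 0.569

— Configuration A (ϕ=+26.1°):
cos h₀ = −tan(+26.1°) tan(-22.500°) = 0.2029, h₀ = 1.3665 rad.
Bracket: h₀ sin ϕ sin δ + cos ϕ cos δ sin h₀ = 1.3665×0.43994×-0.38268 + 0.89803×0.92388×0.97920 = -0.230059 + 0.812415 = 0.582356.
Q̄ = (S_0/π) × [bracket] = (589/π) × 0.582356 = 109.18 W/m².
— Configuration B (ϕ=+18.7°):
Solar declination: sin δ = sin ε · sin L_s = sin 25.19° × sin 155.3° = 0.17785, so δ = +10.245°.
cos h₀ = −tan(+18.7°) tan(+10.245°) = -0.0612, h₀ = 1.6320 rad.
Bracket: h₀ sin ϕ sin δ + cos ϕ cos δ sin h₀ = 1.6320×0.32061×0.17785 + 0.94721×0.98406×0.99813 = 0.093057 + 0.930368 = 1.023425.
Q̄ = (S_0/π) × [bracket] = (589/π) × 1.023425 = 191.88 W/m².
Ratio Q̄_A / Q̄_B = 109.18 / 191.88 = 0.5690.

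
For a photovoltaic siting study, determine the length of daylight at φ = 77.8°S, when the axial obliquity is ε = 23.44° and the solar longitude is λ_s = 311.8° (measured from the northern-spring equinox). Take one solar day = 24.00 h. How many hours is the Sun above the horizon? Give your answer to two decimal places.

24.00 h

Solar declination: sin δ = sin ε · sin λ_s = sin 23.44° × sin 311.8° = -0.29654, so δ = -17.250°.
Sunrise equation: cos H₀ = −tan φ · tan δ = -1.4362 ≤ −1, so the Sun never sets (polar day) and H₀ = π.
Daylight = 2H₀/(2π) × 24.00 h = (3.1416/π) × 24.00 = 24.00 h.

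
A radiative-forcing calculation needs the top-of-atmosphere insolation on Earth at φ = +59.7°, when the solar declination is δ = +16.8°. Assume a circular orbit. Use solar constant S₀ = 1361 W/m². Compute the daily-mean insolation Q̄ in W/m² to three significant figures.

cos H₀ = −tan(+59.7°) tan(+16.800°) = -0.5167, H₀ = 2.1138 rad.
Bracket: H₀ sin φ sin δ + cos φ cos δ sin H₀ = 2.1138×0.86340×0.28903 + 0.50453×0.95732×0.85618 = 0.527496 + 0.413532 = 0.941028.
Q̄ = (S₀/π) × [bracket] = (1361/π) × 0.941028 = 407.7 W/m².

Q̄ ≈ 408 W/m²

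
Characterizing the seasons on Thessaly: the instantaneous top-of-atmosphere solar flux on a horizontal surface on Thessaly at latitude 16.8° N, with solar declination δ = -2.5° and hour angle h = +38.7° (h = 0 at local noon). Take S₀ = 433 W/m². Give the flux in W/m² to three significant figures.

cos θ_z = sin φ sin δ + cos φ cos δ cos h = -0.012607 + 0.746410 = 0.733803.
Flux = S₀ · cos θ_z = 433 × 0.733803 = 317.7 W/m².

318 W/m²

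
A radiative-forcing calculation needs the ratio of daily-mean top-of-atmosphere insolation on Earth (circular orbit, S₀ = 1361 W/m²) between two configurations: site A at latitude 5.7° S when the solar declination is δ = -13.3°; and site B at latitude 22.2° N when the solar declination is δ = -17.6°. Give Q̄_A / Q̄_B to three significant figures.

Q̄_A / Q̄_B ≈ 1.41

— Configuration A (φ=-5.7°):
cos H₀ = −tan(-5.7°) tan(-13.300°) = -0.0236, H₀ = 1.5944 rad.
Bracket: H₀ sin φ sin δ + cos φ cos δ sin H₀ = 1.5944×-0.09932×-0.23005 + 0.99506×0.97318×0.99972 = 0.036430 + 0.968101 = 1.004531.
Q̄ = (S₀/π) × [bracket] = (1361/π) × 1.004531 = 435.18 W/m².
— Configuration B (φ=+22.2°):
cos H₀ = −tan(+22.2°) tan(-17.600°) = 0.1295, H₀ = 1.4410 rad.
Bracket: H₀ sin φ sin δ + cos φ cos δ sin H₀ = 1.4410×0.37784×-0.30237 + 0.92587×0.95319×0.99159 = -0.164631 + 0.875108 = 0.710477.
Q̄ = (S₀/π) × [bracket] = (1361/π) × 0.710477 = 307.79 W/m².
Ratio Q̄_A / Q̄_B = 435.18 / 307.79 = 1.414.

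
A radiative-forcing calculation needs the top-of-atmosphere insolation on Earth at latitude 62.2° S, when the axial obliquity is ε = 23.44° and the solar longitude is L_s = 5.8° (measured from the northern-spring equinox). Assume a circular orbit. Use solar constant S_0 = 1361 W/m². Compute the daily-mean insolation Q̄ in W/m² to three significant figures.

Q̄ ≈ 178 W/m²

Solar declination: sin δ = sin ε · sin L_s = sin 23.44° × sin 5.8° = 0.04020, so δ = +2.304°.
cos h₀ = −tan(-62.2°) tan(+2.304°) = 0.0763, h₀ = 1.4944 rad.
Bracket: h₀ sin ϕ sin δ + cos ϕ cos δ sin h₀ = 1.4944×-0.88458×0.04020 + 0.46639×0.99919×0.99708 = -0.053141 + 0.464651 = 0.411510.
Q̄ = (S_0/π) × [bracket] = (1361/π) × 0.411510 = 178.3 W/m².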